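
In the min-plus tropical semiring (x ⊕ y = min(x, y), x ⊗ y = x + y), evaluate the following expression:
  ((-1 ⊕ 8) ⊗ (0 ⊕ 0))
((-1 ⊕ 8) ⊗ (0 ⊕ 0)) = -1

Expand innermost to outermost. Recall ⊕ takes the minimum of its arguments and ⊗ takes their sum. Working out the expression ((-1 ⊕ 8) ⊗ (0 ⊕ 0)) gives -1.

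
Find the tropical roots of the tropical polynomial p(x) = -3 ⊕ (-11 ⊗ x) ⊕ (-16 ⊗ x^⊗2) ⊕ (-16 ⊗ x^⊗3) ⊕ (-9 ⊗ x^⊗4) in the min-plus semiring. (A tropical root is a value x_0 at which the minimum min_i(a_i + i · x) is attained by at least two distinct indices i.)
Roots: {-7, 0, 5, 8}

Each tropical root is a break point of the lower envelope of the lines y = a_i + i · x (there are 5 lines, with slopes 0, 1, ..., 4). Only the lines that attain the minimum somewhere contribute to roots; other lines are dominated. Here the surviving (envelope) indices are i = 4, i = 3, i = 2, i = 1, i = 0.
Intersections between consecutive envelope lines give the roots: for adjacent envelope indices i < j the intersection is x = (a_i − a_j) / (j − i). Reading off the sorted break points: {-7, 0, 5, 8}.
Verification: at each break x_0, at least two indices attain the minimum of min_i(a_i + i · x_0).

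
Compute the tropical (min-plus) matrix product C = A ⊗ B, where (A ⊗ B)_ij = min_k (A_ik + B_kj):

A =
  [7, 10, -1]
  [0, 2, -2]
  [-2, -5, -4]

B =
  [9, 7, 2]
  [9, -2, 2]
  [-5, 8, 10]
A ⊗ B =
  [-6, 7, 9]
  [-7, 0, 2]
  [-9, -7, -3]

Apply the min-plus product entry-by-entry:
  C[0][0] = min over k of (A[0][0] + B[0][0] = 7 + 9 = 16, A[0][1] + B[1][0] = 10 + 9 = 19, A[0][2] + B[2][0] = -1 + -5 = -6) = -6 (attained at k = 2)
  C[0][1] = min over k of (A[0][0] + B[0][1] = 7 + 7 = 14, A[0][1] + B[1][1] = 10 + -2 = 8, A[0][2] + B[2][1] = -1 + 8 = 7) = 7 (attained at k = 2)
  C[0][2] = min over k of (A[0][0] + B[0][2] = 7 + 2 = 9, A[0][1] + B[1][2] = 10 + 2 = 12, A[0][2] + B[2][2] = -1 + 10 = 9) = 9 (attained at k = 0)
  C[1][0] = min over k of (A[1][0] + B[0][0] = 0 + 9 = 9, A[1][1] + B[1][0] = 2 + 9 = 11, A[1][2] + B[2][0] = -2 + -5 = -7) = -7 (attained at k = 2)
  C[1][1] = min over k of (A[1][0] + B[0][1] = 0 + 7 = 7, A[1][1] + B[1][1] = 2 + -2 = 0, A[1][2] + B[2][1] = -2 + 8 = 6) = 0 (attained at k = 1)
  C[1][2] = min over k of (A[1][0] + B[0][2] = 0 + 2 = 2, A[1][1] + B[1][2] = 2 + 2 = 4, A[1][2] + B[2][2] = -2 + 10 = 8) = 2 (attained at k = 0)
  C[2][0] = min over k of (A[2][0] + B[0][0] = -2 + 9 = 7, A[2][1] + B[1][0] = -5 + 9 = 4, A[2][2] + B[2][0] = -4 + -5 = -9) = -9 (attained at k = 2)
  C[2][1] = min over k of (A[2][0] + B[0][1] = -2 + 7 = 5, A[2][1] + B[1][1] = -5 + -2 = -7, A[2][2] + B[2][1] = -4 + 8 = 4) = -7 (attained at k = 1)
  C[2][2] = min over k of (A[2][0] + B[0][2] = -2 + 2 = 0, A[2][1] + B[1][2] = -5 + 2 = -3, A[2][2] + B[2][2] = -4 + 10 = 6) = -3 (attained at k = 1)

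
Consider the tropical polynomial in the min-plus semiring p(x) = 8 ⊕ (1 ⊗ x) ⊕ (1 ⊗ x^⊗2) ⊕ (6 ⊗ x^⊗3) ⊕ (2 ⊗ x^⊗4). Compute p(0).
p(0) = 1

A tropical monomial a ⊗ x^⊗i evaluates to a + i · x. Evaluating each term at x = 0:
  Term 0 contributes 8 + 0 · 0 = 8
  Term 1 contributes 1 + 1 · 0 = 1
  Term 2 contributes 1 + 2 · 0 = 1
  Term 3 contributes 6 + 3 · 0 = 6
  Term 4 contributes 2 + 4 · 0 = 2
p(0) = ⊕ of these = min[8, 1, 1, 6, 2] = 1.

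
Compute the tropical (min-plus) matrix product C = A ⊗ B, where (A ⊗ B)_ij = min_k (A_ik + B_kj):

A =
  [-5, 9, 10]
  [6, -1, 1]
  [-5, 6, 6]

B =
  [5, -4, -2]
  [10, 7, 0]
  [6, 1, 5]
A ⊗ B =
  [0, -9, -7]
  [7, 2, -1]
  [0, -9, -7]

Apply the min-plus product entry-by-entry:
  C[0][0] = min over k of (A[0][0] + B[0][0] = -5 + 5 = 0, A[0][1] + B[1][0] = 9 + 10 = 19, A[0][2] + B[2][0] = 10 + 6 = 16) = 0 (attained at k = 0)
  C[0][1] = min over k of (A[0][0] + B[0][1] = -5 + -4 = -9, A[0][1] + B[1][1] = 9 + 7 = 16, A[0][2] + B[2][1] = 10 + 1 = 11) = -9 (attained at k = 0)
  C[0][2] = min over k of (A[0][0] + B[0][2] = -5 + -2 = -7, A[0][1] + B[1][2] = 9 + 0 = 9, A[0][2] + B[2][2] = 10 + 5 = 15) = -7 (attained at k = 0)
  C[1][0] = min over k of (A[1][0] + B[0][0] = 6 + 5 = 11, A[1][1] + B[1][0] = -1 + 10 = 9, A[1][2] + B[2][0] = 1 + 6 = 7) = 7 (attained at k = 2)
  C[1][1] = min over k of (A[1][0] + B[0][1] = 6 + -4 = 2, A[1][1] + B[1][1] = -1 + 7 = 6, A[1][2] + B[2][1] = 1 + 1 = 2) = 2 (attained at k = 0)
  C[1][2] = min over k of (A[1][0] + B[0][2] = 6 + -2 = 4, A[1][1] + B[1][2] = -1 + 0 = -1, A[1][2] + B[2][2] = 1 + 5 = 6) = -1 (attained at k = 1)
  C[2][0] = min over k of (A[2][0] + B[0][0] = -5 + 5 = 0, A[2][1] + B[1][0] = 6 + 10 = 16, A[2][2] + B[2][0] = 6 + 6 = 12) = 0 (attained at k = 0)
  C[2][1] = min over k of (A[2][0] + B[0][1] = -5 + -4 = -9, A[2][1] + B[1][1] = 6 + 7 = 13, A[2][2] + B[2][1] = 6 + 1 = 7) = -9 (attained at k = 0)
  C[2][2] = min over k of (A[2][0] + B[0][2] = -5 + -2 = -7, A[2][1] + B[1][2] = 6 + 0 = 6, A[2][2] + B[2][2] = 6 + 5 = 11) = -7 (attained at k = 0)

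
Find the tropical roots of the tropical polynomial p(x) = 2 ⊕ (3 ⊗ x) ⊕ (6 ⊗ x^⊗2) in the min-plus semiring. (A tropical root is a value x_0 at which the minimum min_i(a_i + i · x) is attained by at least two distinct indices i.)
Roots: {-3, -1}

Each tropical root is a break point of the lower envelope of the lines y = a_i + i · x (there are 3 lines, with slopes 0, 1, ..., 2). Only the lines that attain the minimum somewhere contribute to roots; other lines are dominated. Here the surviving (envelope) indices are i = 2, i = 1, i = 0.
Intersections between consecutive envelope lines give the roots: for adjacent envelope indices i < j the intersection is x = (a_i − a_j) / (j − i). Reading off the sorted break points: {-3, -1}.
Verification: at each break x_0, at least two indices attain the minimum of min_i(a_i + i · x_0).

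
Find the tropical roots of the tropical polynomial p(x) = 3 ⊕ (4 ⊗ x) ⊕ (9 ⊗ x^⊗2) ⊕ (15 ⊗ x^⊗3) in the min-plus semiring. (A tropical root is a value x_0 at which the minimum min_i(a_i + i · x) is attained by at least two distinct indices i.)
Roots: {-6, -5, -1}

Each tropical root is a break point of the lower envelope of the lines y = a_i + i · x (there are 4 lines, with slopes 0, 1, ..., 3). Only the lines that attain the minimum somewhere contribute to roots; other lines are dominated. Here the surviving (envelope) indices are i = 3, i = 2, i = 1, i = 0.
Intersections between consecutive envelope lines give the roots: for adjacent envelope indices i < j the intersection is x = (a_i − a_j) / (j − i). Reading off the sorted break points: {-6, -5, -1}.
Verification: at each break x_0, at least two indices attain the minimum of min_i(a_i + i · x_0).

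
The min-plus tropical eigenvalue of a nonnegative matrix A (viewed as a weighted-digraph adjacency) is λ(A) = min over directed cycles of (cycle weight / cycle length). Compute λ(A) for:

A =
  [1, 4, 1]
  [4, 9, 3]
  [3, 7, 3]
λ(A) = 1

Enumerate directed cycles and compute their means (weight / length). Sample:
  cycle 0 → 0: weight = 1, length = 1, mean = 1/1 ≈ 1.000
  cycle 1 → 1: weight = 9, length = 1, mean = 9/1 ≈ 9.000
  cycle 2 → 2: weight = 3, length = 1, mean = 3/1 ≈ 3.000
  cycle 0 → 1 → 0: weight = 8, length = 2, mean = 8/2 ≈ 4.000
  cycle 0 → 2 → 0: weight = 4, length = 2, mean = 4/2 ≈ 2.000
  cycle 1 → 0 → 1: weight = 8, length = 2, mean = 8/2 ≈ 4.000
Minimum mean = 1.000, attained e.g. along the cycle 0 → 0 with weight 1 and length 1. So λ(A) = 1/1 = 1.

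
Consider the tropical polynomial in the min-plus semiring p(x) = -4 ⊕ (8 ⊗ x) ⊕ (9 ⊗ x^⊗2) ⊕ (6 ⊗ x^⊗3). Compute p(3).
p(3) = -4

A tropical monomial a ⊗ x^⊗i evaluates to a + i · x. Evaluating each term at x = 3:
  Term 0 contributes -4 + 0 · 3 = -4
  Term 1 contributes 8 + 1 · 3 = 11
  Term 2 contributes 9 + 2 · 3 = 15
  Term 3 contributes 6 + 3 · 3 = 15
p(3) = ⊕ of these = min[-4, 11, 15, 15] = -4.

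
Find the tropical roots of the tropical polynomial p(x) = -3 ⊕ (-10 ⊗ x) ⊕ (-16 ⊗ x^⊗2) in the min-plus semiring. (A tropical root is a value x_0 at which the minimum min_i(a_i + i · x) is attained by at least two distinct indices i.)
Roots: {6, 7}

Each tropical root is a break point of the lower envelope of the lines y = a_i + i · x (there are 3 lines, with slopes 0, 1, ..., 2). Only the lines that attain the minimum somewhere contribute to roots; other lines are dominated. Here the surviving (envelope) indices are i = 2, i = 1, i = 0.
Intersections between consecutive envelope lines give the roots: for adjacent envelope indices i < j the intersection is x = (a_i − a_j) / (j − i). Reading off the sorted break points: {6, 7}.
Verification: at each break x_0, at least two indices attain the minimum of min_i(a_i + i · x_0).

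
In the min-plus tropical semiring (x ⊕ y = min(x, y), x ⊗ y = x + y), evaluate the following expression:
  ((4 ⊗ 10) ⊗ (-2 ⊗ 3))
((4 ⊗ 10) ⊗ (-2 ⊗ 3)) = 15

Expand innermost to outermost. Recall ⊕ takes the minimum of its arguments and ⊗ takes their sum. Working out the expression ((4 ⊗ 10) ⊗ (-2 ⊗ 3)) gives 15.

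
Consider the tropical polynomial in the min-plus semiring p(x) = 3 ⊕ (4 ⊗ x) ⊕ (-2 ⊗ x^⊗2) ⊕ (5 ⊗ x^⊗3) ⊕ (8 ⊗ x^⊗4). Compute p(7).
p(7) = 3

A tropical monomial a ⊗ x^⊗i evaluates to a + i · x. Evaluating each term at x = 7:
  Term 0 contributes 3 + 0 · 7 = 3
  Term 1 contributes 4 + 1 · 7 = 11
  Term 2 contributes -2 + 2 · 7 = 12
  Term 3 contributes 5 + 3 · 7 = 26
  Term 4 contributes 8 + 4 · 7 = 36
p(7) = ⊕ of these = min[3, 11, 12, 26, 36] = 3.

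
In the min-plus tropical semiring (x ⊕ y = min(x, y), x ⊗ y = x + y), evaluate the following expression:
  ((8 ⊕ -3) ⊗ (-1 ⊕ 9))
((8 ⊕ -3) ⊗ (-1 ⊕ 9)) = -4

Expand innermost to outermost. Recall ⊕ takes the minimum of its arguments and ⊗ takes their sum. Working out the expression ((8 ⊕ -3) ⊗ (-1 ⊕ 9)) gives -4.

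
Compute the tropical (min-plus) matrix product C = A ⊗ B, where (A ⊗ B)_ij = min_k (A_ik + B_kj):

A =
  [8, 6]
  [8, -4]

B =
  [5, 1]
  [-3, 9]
A ⊗ B =
  [3, 9]
  [-7, 5]

Apply the min-plus product entry-by-entry:
  C[0][0] = min over k of (A[0][0] + B[0][0] = 8 + 5 = 13, A[0][1] + B[1][0] = 6 + -3 = 3) = 3 (attained at k = 1)
  C[0][1] = min over k of (A[0][0] + B[0][1] = 8 + 1 = 9, A[0][1] + B[1][1] = 6 + 9 = 15) = 9 (attained at k = 0)
  C[1][0] = min over k of (A[1][0] + B[0][0] = 8 + 5 = 13, A[1][1] + B[1][0] = -4 + -3 = -7) = -7 (attained at k = 1)
  C[1][1] = min over k of (A[1][0] + B[0][1] = 8 + 1 = 9, A[1][1] + B[1][1] = -4 + 9 = 5) = 5 (attained at k = 1)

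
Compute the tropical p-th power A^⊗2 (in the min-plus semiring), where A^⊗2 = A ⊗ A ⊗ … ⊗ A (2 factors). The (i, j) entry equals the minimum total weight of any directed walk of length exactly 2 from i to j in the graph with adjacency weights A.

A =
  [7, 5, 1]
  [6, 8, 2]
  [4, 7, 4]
A^⊗2 =
  [5, 8, 5]
  [6, 9, 6]
  [8, 9, 5]

Each entry (A^⊗2)_ij equals the minimum over all length-2 walks i = v_0 → v_1 → … → v_2 = j of Σ_t A[v_t][v_{t+1}]. For example, for (i, j) = (0, 2) we minimise over 3 possible intermediate vertex sequences; the minimum is 5, attained along the walk 0 → 2 → 2.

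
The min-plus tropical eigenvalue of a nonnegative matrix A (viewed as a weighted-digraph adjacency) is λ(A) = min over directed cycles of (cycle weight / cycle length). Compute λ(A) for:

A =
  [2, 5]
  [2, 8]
λ(A) = 2

Enumerate directed cycles and compute their means (weight / length). Sample:
  cycle 0 → 0: weight = 2, length = 1, mean = 2/1 ≈ 2.000
  cycle 1 → 1: weight = 8, length = 1, mean = 8/1 ≈ 8.000
  cycle 0 → 1 → 0: weight = 7, length = 2, mean = 7/2 ≈ 3.500
  cycle 1 → 0 → 1: weight = 7, length = 2, mean = 7/2 ≈ 3.500
Minimum mean = 2.000, attained e.g. along the cycle 0 → 0 with weight 2 and length 1. So λ(A) = 2/1 = 2.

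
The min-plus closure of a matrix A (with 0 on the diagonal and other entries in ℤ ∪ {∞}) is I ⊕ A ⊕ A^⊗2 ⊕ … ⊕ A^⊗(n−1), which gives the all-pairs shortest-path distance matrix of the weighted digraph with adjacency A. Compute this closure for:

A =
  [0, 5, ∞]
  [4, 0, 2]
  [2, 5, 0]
Closure =
  [0, 5, 7]
  [4, 0, 2]
  [2, 5, 0]

This is the Floyd-Warshall all-pairs shortest-path computation. For each intermediate vertex k = 0, 1, …, 2, update dist[i][j] ← min(dist[i][j], dist[i][k] + dist[k][j]). The final matrix gives, for each (i, j), the minimum total weight of any directed path from i to j (possibly empty when i = j).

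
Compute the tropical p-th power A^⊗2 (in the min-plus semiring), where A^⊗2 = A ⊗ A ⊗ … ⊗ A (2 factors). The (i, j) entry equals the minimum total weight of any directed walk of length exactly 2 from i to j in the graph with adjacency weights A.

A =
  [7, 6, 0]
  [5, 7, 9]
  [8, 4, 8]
A^⊗2 =
  [8, 4, 7]
  [12, 11, 5]
  [9, 11, 8]

Each entry (A^⊗2)_ij equals the minimum over all length-2 walks i = v_0 → v_1 → … → v_2 = j of Σ_t A[v_t][v_{t+1}]. For example, for (i, j) = (0, 2) we minimise over 3 possible intermediate vertex sequences; the minimum is 7, attained along the walk 0 → 0 → 2.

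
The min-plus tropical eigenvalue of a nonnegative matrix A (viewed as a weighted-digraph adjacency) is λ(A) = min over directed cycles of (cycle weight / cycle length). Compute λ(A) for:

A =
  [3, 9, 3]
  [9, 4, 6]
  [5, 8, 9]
λ(A) = 3

Enumerate directed cycles and compute their means (weight / length). Sample:
  cycle 0 → 0: weight = 3, length = 1, mean = 3/1 ≈ 3.000
  cycle 1 → 1: weight = 4, length = 1, mean = 4/1 ≈ 4.000
  cycle 2 → 2: weight = 9, length = 1, mean = 9/1 ≈ 9.000
  cycle 0 → 1 → 0: weight = 18, length = 2, mean = 18/2 ≈ 9.000
  cycle 0 → 2 → 0: weight = 8, length = 2, mean = 8/2 ≈ 4.000
  cycle 1 → 0 → 1: weight = 18, length = 2, mean = 18/2 ≈ 9.000
Minimum mean = 3.000, attained e.g. along the cycle 0 → 0 with weight 3 and length 1. So λ(A) = 3/1 = 3.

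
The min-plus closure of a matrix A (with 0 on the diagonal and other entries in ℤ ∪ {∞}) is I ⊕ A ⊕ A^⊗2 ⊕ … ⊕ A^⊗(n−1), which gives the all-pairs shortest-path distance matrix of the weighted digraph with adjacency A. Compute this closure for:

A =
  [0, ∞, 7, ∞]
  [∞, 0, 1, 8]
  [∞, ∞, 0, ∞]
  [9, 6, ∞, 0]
Closure =
  [0, ∞, 7, ∞]
  [17, 0, 1, 8]
  [∞, ∞, 0, ∞]
  [9, 6, 7, 0]

This is the Floyd-Warshall all-pairs shortest-path computation. For each intermediate vertex k = 0, 1, …, 3, update dist[i][j] ← min(dist[i][j], dist[i][k] + dist[k][j]). The final matrix gives, for each (i, j), the minimum total weight of any directed path from i to j (possibly empty when i = j).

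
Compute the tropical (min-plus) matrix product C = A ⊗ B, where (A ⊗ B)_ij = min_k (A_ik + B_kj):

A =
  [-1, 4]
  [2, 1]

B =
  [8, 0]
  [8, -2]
A ⊗ B =
  [7, -1]
  [9, -1]

Apply the min-plus product entry-by-entry:
  C[0][0] = min over k of (A[0][0] + B[0][0] = -1 + 8 = 7, A[0][1] + B[1][0] = 4 + 8 = 12) = 7 (attained at k = 0)
  C[0][1] = min over k of (A[0][0] + B[0][1] = -1 + 0 = -1, A[0][1] + B[1][1] = 4 + -2 = 2) = -1 (attained at k = 0)
  C[1][0] = min over k of (A[1][0] + B[0][0] = 2 + 8 = 10, A[1][1] + B[1][0] = 1 + 8 = 9) = 9 (attained at k = 1)
  C[1][1] = min over k of (A[1][0] + B[0][1] = 2 + 0 = 2, A[1][1] + B[1][1] = 1 + -2 = -1) = -1 (attained at k = 1)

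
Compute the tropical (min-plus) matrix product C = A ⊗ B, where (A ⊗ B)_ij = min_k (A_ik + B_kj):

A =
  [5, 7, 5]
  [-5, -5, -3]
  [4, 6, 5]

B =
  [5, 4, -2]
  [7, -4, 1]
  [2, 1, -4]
A ⊗ B =
  [7, 3, 1]
  [-1, -9, -7]
  [7, 2, 1]

Apply the min-plus product entry-by-entry:
  C[0][0] = min over k of (A[0][0] + B[0][0] = 5 + 5 = 10, A[0][1] + B[1][0] = 7 + 7 = 14, A[0][2] + B[2][0] = 5 + 2 = 7) = 7 (attained at k = 2)
  C[0][1] = min over k of (A[0][0] + B[0][1] = 5 + 4 = 9, A[0][1] + B[1][1] = 7 + -4 = 3, A[0][2] + B[2][1] = 5 + 1 = 6) = 3 (attained at k = 1)
  C[0][2] = min over k of (A[0][0] + B[0][2] = 5 + -2 = 3, A[0][1] + B[1][2] = 7 + 1 = 8, A[0][2] + B[2][2] = 5 + -4 = 1) = 1 (attained at k = 2)
  C[1][0] = min over k of (A[1][0] + B[0][0] = -5 + 5 = 0, A[1][1] + B[1][0] = -5 + 7 = 2, A[1][2] + B[2][0] = -3 + 2 = -1) = -1 (attained at k = 2)
  C[1][1] = min over k of (A[1][0] + B[0][1] = -5 + 4 = -1, A[1][1] + B[1][1] = -5 + -4 = -9, A[1][2] + B[2][1] = -3 + 1 = -2) = -9 (attained at k = 1)
  C[1][2] = min over k of (A[1][0] + B[0][2] = -5 + -2 = -7, A[1][1] + B[1][2] = -5 + 1 = -4, A[1][2] + B[2][2] = -3 + -4 = -7) = -7 (attained at k = 0)
  C[2][0] = min over k of (A[2][0] + B[0][0] = 4 + 5 = 9, A[2][1] + B[1][0] = 6 + 7 = 13, A[2][2] + B[2][0] = 5 + 2 = 7) = 7 (attained at k = 2)
  C[2][1] = min over k of (A[2][0] + B[0][1] = 4 + 4 = 8, A[2][1] + B[1][1] = 6 + -4 = 2, A[2][2] + B[2][1] = 5 + 1 = 6) = 2 (attained at k = 1)
  C[2][2] = min over k of (A[2][0] + B[0][2] = 4 + -2 = 2, A[2][1] + B[1][2] = 6 + 1 = 7, A[2][2] + B[2][2] = 5 + -4 = 1) = 1 (attained at k = 2)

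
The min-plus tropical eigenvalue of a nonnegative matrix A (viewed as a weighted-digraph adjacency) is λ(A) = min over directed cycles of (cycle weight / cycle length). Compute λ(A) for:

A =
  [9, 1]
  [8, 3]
λ(A) = 3

Enumerate directed cycles and compute their means (weight / length). Sample:
  cycle 0 → 0: weight = 9, length = 1, mean = 9/1 ≈ 9.000
  cycle 1 → 1: weight = 3, length = 1, mean = 3/1 ≈ 3.000
  cycle 0 → 1 → 0: weight = 9, length = 2, mean = 9/2 ≈ 4.500
  cycle 1 → 0 → 1: weight = 9, length = 2, mean = 9/2 ≈ 4.500
Minimum mean = 3.000, attained e.g. along the cycle 1 → 1 with weight 3 and length 1. So λ(A) = 3/1 = 3.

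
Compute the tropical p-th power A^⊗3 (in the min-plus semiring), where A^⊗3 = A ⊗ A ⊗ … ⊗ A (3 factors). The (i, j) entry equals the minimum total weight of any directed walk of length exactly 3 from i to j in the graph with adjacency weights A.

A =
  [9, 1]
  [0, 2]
A^⊗3 =
  [3, 2]
  [1, 3]

Each entry (A^⊗3)_ij equals the minimum over all length-3 walks i = v_0 → v_1 → … → v_3 = j of Σ_t A[v_t][v_{t+1}]. For example, for (i, j) = (0, 1) we minimise over 4 possible intermediate vertex sequences; the minimum is 2, attained along the walk 0 → 1 → 0 → 1.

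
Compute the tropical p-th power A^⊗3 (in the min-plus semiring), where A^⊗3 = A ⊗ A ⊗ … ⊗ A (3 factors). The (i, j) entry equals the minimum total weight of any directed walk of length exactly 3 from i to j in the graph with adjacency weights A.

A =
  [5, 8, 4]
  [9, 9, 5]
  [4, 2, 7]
A^⊗3 =
  [13, 11, 11]
  [14, 14, 12]
  [11, 9, 13]

Each entry (A^⊗3)_ij equals the minimum over all length-3 walks i = v_0 → v_1 → … → v_3 = j of Σ_t A[v_t][v_{t+1}]. For example, for (i, j) = (0, 2) we minimise over 9 possible intermediate vertex sequences; the minimum is 11, attained along the walk 0 → 2 → 1 → 2.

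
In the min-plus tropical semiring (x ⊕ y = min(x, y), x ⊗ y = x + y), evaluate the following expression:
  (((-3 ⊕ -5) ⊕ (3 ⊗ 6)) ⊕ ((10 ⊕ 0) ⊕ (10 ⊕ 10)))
(((-3 ⊕ -5) ⊕ (3 ⊗ 6)) ⊕ ((10 ⊕ 0) ⊕ (10 ⊕ 10))) = -5

Expand innermost to outermost. Recall ⊕ takes the minimum of its arguments and ⊗ takes their sum. Working out the expression (((-3 ⊕ -5) ⊕ (3 ⊗ 6)) ⊕ ((10 ⊕ 0) ⊕ (10 ⊕ 10))) gives -5.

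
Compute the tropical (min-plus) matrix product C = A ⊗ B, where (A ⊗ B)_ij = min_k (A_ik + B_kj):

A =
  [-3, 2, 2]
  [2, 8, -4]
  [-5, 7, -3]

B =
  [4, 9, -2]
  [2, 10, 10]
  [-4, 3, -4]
A ⊗ B =
  [-2, 5, -5]
  [-8, -1, -8]
  [-7, 0, -7]

Apply the min-plus product entry-by-entry:
  C[0][0] = min over k of (A[0][0] + B[0][0] = -3 + 4 = 1, A[0][1] + B[1][0] = 2 + 2 = 4, A[0][2] + B[2][0] = 2 + -4 = -2) = -2 (attained at k = 2)
  C[0][1] = min over k of (A[0][0] + B[0][1] = -3 + 9 = 6, A[0][1] + B[1][1] = 2 + 10 = 12, A[0][2] + B[2][1] = 2 + 3 = 5) = 5 (attained at k = 2)
  C[0][2] = min over k of (A[0][0] + B[0][2] = -3 + -2 = -5, A[0][1] + B[1][2] = 2 + 10 = 12, A[0][2] + B[2][2] = 2 + -4 = -2) = -5 (attained at k = 0)
  C[1][0] = min over k of (A[1][0] + B[0][0] = 2 + 4 = 6, A[1][1] + B[1][0] = 8 + 2 = 10, A[1][2] + B[2][0] = -4 + -4 = -8) = -8 (attained at k = 2)
  C[1][1] = min over k of (A[1][0] + B[0][1] = 2 + 9 = 11, A[1][1] + B[1][1] = 8 + 10 = 18, A[1][2] + B[2][1] = -4 + 3 = -1) = -1 (attained at k = 2)
  C[1][2] = min over k of (A[1][0] + B[0][2] = 2 + -2 = 0, A[1][1] + B[1][2] = 8 + 10 = 18, A[1][2] + B[2][2] = -4 + -4 = -8) = -8 (attained at k = 2)
  C[2][0] = min over k of (A[2][0] + B[0][0] = -5 + 4 = -1, A[2][1] + B[1][0] = 7 + 2 = 9, A[2][2] + B[2][0] = -3 + -4 = -7) = -7 (attained at k = 2)
  C[2][1] = min over k of (A[2][0] + B[0][1] = -5 + 9 = 4, A[2][1] + B[1][1] = 7 + 10 = 17, A[2][2] + B[2][1] = -3 + 3 = 0) = 0 (attained at k = 2)
  C[2][2] = min over k of (A[2][0] + B[0][2] = -5 + -2 = -7, A[2][1] + B[1][2] = 7 + 10 = 17, A[2][2] + B[2][2] = -3 + -4 = -7) = -7 (attained at k = 0)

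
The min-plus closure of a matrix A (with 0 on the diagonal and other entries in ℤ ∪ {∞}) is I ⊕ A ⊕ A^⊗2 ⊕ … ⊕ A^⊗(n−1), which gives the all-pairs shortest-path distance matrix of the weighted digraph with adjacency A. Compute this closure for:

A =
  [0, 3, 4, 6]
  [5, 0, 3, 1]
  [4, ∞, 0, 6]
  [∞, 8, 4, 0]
Closure =
  [0, 3, 4, 4]
  [5, 0, 3, 1]
  [4, 7, 0, 6]
  [8, 8, 4, 0]

This is the Floyd-Warshall all-pairs shortest-path computation. For each intermediate vertex k = 0, 1, …, 3, update dist[i][j] ← min(dist[i][j], dist[i][k] + dist[k][j]). The final matrix gives, for each (i, j), the minimum total weight of any directed path from i to j (possibly empty when i = j).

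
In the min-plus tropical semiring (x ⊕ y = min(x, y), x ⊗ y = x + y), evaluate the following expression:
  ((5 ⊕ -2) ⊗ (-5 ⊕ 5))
((5 ⊕ -2) ⊗ (-5 ⊕ 5)) = -7

Expand innermost to outermost. Recall ⊕ takes the minimum of its arguments and ⊗ takes their sum. Working out the expression ((5 ⊕ -2) ⊗ (-5 ⊕ 5)) gives -7.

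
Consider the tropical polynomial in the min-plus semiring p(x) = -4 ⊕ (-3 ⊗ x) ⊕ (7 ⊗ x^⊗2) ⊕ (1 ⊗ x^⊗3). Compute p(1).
p(1) = -4

A tropical monomial a ⊗ x^⊗i evaluates to a + i · x. Evaluating each term at x = 1:
  Term 0 contributes -4 + 0 · 1 = -4
  Term 1 contributes -3 + 1 · 1 = -2
  Term 2 contributes 7 + 2 · 1 = 9
  Term 3 contributes 1 + 3 · 1 = 4
p(1) = ⊕ of these = min[-4, -2, 9, 4] = -4.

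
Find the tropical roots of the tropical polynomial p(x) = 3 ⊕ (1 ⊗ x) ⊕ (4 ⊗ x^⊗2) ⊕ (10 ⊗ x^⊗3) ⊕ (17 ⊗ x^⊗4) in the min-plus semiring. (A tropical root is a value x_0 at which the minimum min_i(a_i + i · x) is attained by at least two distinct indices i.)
Roots: {-7, -6, -3, 2}

Each tropical root is a break point of the lower envelope of the lines y = a_i + i · x (there are 5 lines, with slopes 0, 1, ..., 4). Only the lines that attain the minimum somewhere contribute to roots; other lines are dominated. Here the surviving (envelope) indices are i = 4, i = 3, i = 2, i = 1, i = 0.
Intersections between consecutive envelope lines give the roots: for adjacent envelope indices i < j the intersection is x = (a_i − a_j) / (j − i). Reading off the sorted break points: {-7, -6, -3, 2}.
Verification: at each break x_0, at least two indices attain the minimum of min_i(a_i + i · x_0).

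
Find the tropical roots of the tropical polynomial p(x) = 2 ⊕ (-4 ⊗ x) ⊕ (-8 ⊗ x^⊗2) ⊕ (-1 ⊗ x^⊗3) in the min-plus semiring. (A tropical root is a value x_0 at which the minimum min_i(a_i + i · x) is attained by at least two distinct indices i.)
Roots: {-7, 4, 6}

Each tropical root is a break point of the lower envelope of the lines y = a_i + i · x (there are 4 lines, with slopes 0, 1, ..., 3). Only the lines that attain the minimum somewhere contribute to roots; other lines are dominated. Here the surviving (envelope) indices are i = 3, i = 2, i = 1, i = 0.
Intersections between consecutive envelope lines give the roots: for adjacent envelope indices i < j the intersection is x = (a_i − a_j) / (j − i). Reading off the sorted break points: {-7, 4, 6}.
Verification: at each break x_0, at least two indices attain the minimum of min_i(a_i + i · x_0).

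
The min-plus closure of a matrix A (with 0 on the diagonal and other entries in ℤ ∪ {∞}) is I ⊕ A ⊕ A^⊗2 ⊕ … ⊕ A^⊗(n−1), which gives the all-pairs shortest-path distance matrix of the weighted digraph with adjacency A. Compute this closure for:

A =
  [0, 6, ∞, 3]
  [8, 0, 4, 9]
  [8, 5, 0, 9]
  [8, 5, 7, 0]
Closure =
  [0, 6, 10, 3]
  [8, 0, 4, 9]
  [8, 5, 0, 9]
  [8, 5, 7, 0]

This is the Floyd-Warshall all-pairs shortest-path computation. For each intermediate vertex k = 0, 1, …, 3, update dist[i][j] ← min(dist[i][j], dist[i][k] + dist[k][j]). The final matrix gives, for each (i, j), the minimum total weight of any directed path from i to j (possibly empty when i = j).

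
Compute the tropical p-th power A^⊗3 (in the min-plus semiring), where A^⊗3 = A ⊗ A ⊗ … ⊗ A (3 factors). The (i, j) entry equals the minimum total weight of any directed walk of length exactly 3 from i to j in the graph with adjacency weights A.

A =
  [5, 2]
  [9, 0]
A^⊗3 =
  [11, 2]
  [9, 0]

Each entry (A^⊗3)_ij equals the minimum over all length-3 walks i = v_0 → v_1 → … → v_3 = j of Σ_t A[v_t][v_{t+1}]. For example, for (i, j) = (0, 1) we minimise over 4 possible intermediate vertex sequences; the minimum is 2, attained along the walk 0 → 1 → 1 → 1.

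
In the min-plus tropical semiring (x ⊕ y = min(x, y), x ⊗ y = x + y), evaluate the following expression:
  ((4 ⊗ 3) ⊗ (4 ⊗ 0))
((4 ⊗ 3) ⊗ (4 ⊗ 0)) = 11

Expand innermost to outermost. Recall ⊕ takes the minimum of its arguments and ⊗ takes their sum. Working out the expression ((4 ⊗ 3) ⊗ (4 ⊗ 0)) gives 11.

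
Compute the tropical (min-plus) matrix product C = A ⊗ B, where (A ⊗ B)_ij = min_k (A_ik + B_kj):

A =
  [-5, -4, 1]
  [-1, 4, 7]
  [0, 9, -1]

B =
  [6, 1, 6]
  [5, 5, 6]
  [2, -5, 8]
A ⊗ B =
  [1, -4, 1]
  [5, 0, 5]
  [1, -6, 6]

Apply the min-plus product entry-by-entry:
  C[0][0] = min over k of (A[0][0] + B[0][0] = -5 + 6 = 1, A[0][1] + B[1][0] = -4 + 5 = 1, A[0][2] + B[2][0] = 1 + 2 = 3) = 1 (attained at k = 0)
  C[0][1] = min over k of (A[0][0] + B[0][1] = -5 + 1 = -4, A[0][1] + B[1][1] = -4 + 5 = 1, A[0][2] + B[2][1] = 1 + -5 = -4) = -4 (attained at k = 0)
  C[0][2] = min over k of (A[0][0] + B[0][2] = -5 + 6 = 1, A[0][1] + B[1][2] = -4 + 6 = 2, A[0][2] + B[2][2] = 1 + 8 = 9) = 1 (attained at k = 0)
  C[1][0] = min over k of (A[1][0] + B[0][0] = -1 + 6 = 5, A[1][1] + B[1][0] = 4 + 5 = 9, A[1][2] + B[2][0] = 7 + 2 = 9) = 5 (attained at k = 0)
  C[1][1] = min over k of (A[1][0] + B[0][1] = -1 + 1 = 0, A[1][1] + B[1][1] = 4 + 5 = 9, A[1][2] + B[2][1] = 7 + -5 = 2) = 0 (attained at k = 0)
  C[1][2] = min over k of (A[1][0] + B[0][2] = -1 + 6 = 5, A[1][1] + B[1][2] = 4 + 6 = 10, A[1][2] + B[2][2] = 7 + 8 = 15) = 5 (attained at k = 0)
  C[2][0] = min over k of (A[2][0] + B[0][0] = 0 + 6 = 6, A[2][1] + B[1][0] = 9 + 5 = 14, A[2][2] + B[2][0] = -1 + 2 = 1) = 1 (attained at k = 2)
  C[2][1] = min over k of (A[2][0] + B[0][1] = 0 + 1 = 1, A[2][1] + B[1][1] = 9 + 5 = 14, A[2][2] + B[2][1] = -1 + -5 = -6) = -6 (attained at k = 2)
  C[2][2] = min over k of (A[2][0] + B[0][2] = 0 + 6 = 6, A[2][1] + B[1][2] = 9 + 6 = 15, A[2][2] + B[2][2] = -1 + 8 = 7) = 6 (attained at k = 0)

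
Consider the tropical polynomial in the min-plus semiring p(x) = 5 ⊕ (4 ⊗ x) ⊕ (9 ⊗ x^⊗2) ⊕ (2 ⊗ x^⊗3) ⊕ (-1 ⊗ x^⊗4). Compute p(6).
p(6) = 5

A tropical monomial a ⊗ x^⊗i evaluates to a + i · x. Evaluating each term at x = 6:
  Term 0 contributes 5 + 0 · 6 = 5
  Term 1 contributes 4 + 1 · 6 = 10
  Term 2 contributes 9 + 2 · 6 = 21
  Term 3 contributes 2 + 3 · 6 = 20
  Term 4 contributes -1 + 4 · 6 = 23
p(6) = ⊕ of these = min[5, 10, 21, 20, 23] = 5.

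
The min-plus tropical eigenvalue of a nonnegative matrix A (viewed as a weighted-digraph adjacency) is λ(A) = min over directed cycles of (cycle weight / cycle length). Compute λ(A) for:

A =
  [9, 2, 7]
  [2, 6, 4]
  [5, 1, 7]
λ(A) = 2

Enumerate directed cycles and compute their means (weight / length). Sample:
  cycle 0 → 0: weight = 9, length = 1, mean = 9/1 ≈ 9.000
  cycle 1 → 1: weight = 6, length = 1, mean = 6/1 ≈ 6.000
  cycle 2 → 2: weight = 7, length = 1, mean = 7/1 ≈ 7.000
  cycle 0 → 1 → 0: weight = 4, length = 2, mean = 4/2 ≈ 2.000
  cycle 0 → 2 → 0: weight = 12, length = 2, mean = 12/2 ≈ 6.000
  cycle 1 → 0 → 1: weight = 4, length = 2, mean = 4/2 ≈ 2.000
Minimum mean = 2.000, attained e.g. along the cycle 0 → 1 → 0 with weight 4 and length 2. So λ(A) = 4/2 = 2.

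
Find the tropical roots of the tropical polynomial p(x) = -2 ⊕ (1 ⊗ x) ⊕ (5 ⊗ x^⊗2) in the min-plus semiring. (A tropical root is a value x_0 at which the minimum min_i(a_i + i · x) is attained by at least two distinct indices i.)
Roots: {-4, -3}

Each tropical root is a break point of the lower envelope of the lines y = a_i + i · x (there are 3 lines, with slopes 0, 1, ..., 2). Only the lines that attain the minimum somewhere contribute to roots; other lines are dominated. Here the surviving (envelope) indices are i = 2, i = 1, i = 0.
Intersections between consecutive envelope lines give the roots: for adjacent envelope indices i < j the intersection is x = (a_i − a_j) / (j − i). Reading off the sorted break points: {-4, -3}.
Verification: at each break x_0, at least two indices attain the minimum of min_i(a_i + i · x_0).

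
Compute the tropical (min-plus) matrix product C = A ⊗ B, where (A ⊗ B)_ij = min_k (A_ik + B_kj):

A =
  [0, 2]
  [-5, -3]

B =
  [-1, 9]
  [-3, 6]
A ⊗ B =
  [-1, 8]
  [-6, 3]

Apply the min-plus product entry-by-entry:
  C[0][0] = min over k of (A[0][0] + B[0][0] = 0 + -1 = -1, A[0][1] + B[1][0] = 2 + -3 = -1) = -1 (attained at k = 0)
  C[0][1] = min over k of (A[0][0] + B[0][1] = 0 + 9 = 9, A[0][1] + B[1][1] = 2 + 6 = 8) = 8 (attained at k = 1)
  C[1][0] = min over k of (A[1][0] + B[0][0] = -5 + -1 = -6, A[1][1] + B[1][0] = -3 + -3 = -6) = -6 (attained at k = 0)
  C[1][1] = min over k of (A[1][0] + B[0][1] = -5 + 9 = 4, A[1][1] + B[1][1] = -3 + 6 = 3) = 3 (attained at k = 1)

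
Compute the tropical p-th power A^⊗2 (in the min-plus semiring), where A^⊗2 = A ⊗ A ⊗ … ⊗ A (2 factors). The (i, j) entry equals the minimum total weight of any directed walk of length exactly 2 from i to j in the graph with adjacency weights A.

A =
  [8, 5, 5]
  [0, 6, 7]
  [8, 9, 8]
A^⊗2 =
  [5, 11, 12]
  [6, 5, 5]
  [9, 13, 13]

Each entry (A^⊗2)_ij equals the minimum over all length-2 walks i = v_0 → v_1 → … → v_2 = j of Σ_t A[v_t][v_{t+1}]. For example, for (i, j) = (0, 2) we minimise over 3 possible intermediate vertex sequences; the minimum is 12, attained along the walk 0 → 1 → 2.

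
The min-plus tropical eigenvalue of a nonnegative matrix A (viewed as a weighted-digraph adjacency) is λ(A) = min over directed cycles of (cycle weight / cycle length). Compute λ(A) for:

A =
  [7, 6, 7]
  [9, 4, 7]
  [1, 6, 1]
λ(A) = 1

Enumerate directed cycles and compute their means (weight / length). Sample:
  cycle 0 → 0: weight = 7, length = 1, mean = 7/1 ≈ 7.000
  cycle 1 → 1: weight = 4, length = 1, mean = 4/1 ≈ 4.000
  cycle 2 → 2: weight = 1, length = 1, mean = 1/1 ≈ 1.000
  cycle 0 → 1 → 0: weight = 15, length = 2, mean = 15/2 ≈ 7.500
  cycle 0 → 2 → 0: weight = 8, length = 2, mean = 8/2 ≈ 4.000
  cycle 1 → 0 → 1: weight = 15, length = 2, mean = 15/2 ≈ 7.500
Minimum mean = 1.000, attained e.g. along the cycle 2 → 2 with weight 1 and length 1. So λ(A) = 1/1 = 1.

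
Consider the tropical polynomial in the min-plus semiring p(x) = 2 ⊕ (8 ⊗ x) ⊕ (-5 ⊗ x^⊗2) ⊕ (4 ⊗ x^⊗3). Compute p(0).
p(0) = -5

A tropical monomial a ⊗ x^⊗i evaluates to a + i · x. Evaluating each term at x = 0:
  Term 0 contributes 2 + 0 · 0 = 2
  Term 1 contributes 8 + 1 · 0 = 8
  Term 2 contributes -5 + 2 · 0 = -5
  Term 3 contributes 4 + 3 · 0 = 4
p(0) = ⊕ of these = min[2, 8, -5, 4] = -5.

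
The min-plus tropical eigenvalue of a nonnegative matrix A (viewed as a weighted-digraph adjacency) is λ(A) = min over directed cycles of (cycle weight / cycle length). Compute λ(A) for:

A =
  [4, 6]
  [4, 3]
λ(A) = 3

Enumerate directed cycles and compute their means (weight / length). Sample:
  cycle 0 → 0: weight = 4, length = 1, mean = 4/1 ≈ 4.000
  cycle 1 → 1: weight = 3, length = 1, mean = 3/1 ≈ 3.000
  cycle 0 → 1 → 0: weight = 10, length = 2, mean = 10/2 ≈ 5.000
  cycle 1 → 0 → 1: weight = 10, length = 2, mean = 10/2 ≈ 5.000
Minimum mean = 3.000, attained e.g. along the cycle 1 → 1 with weight 3 and length 1. So λ(A) = 3/1 = 3.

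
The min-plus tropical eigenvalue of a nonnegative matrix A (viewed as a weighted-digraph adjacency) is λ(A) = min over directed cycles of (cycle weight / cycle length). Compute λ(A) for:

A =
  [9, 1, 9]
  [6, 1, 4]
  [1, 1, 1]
λ(A) = 1

Enumerate directed cycles and compute their means (weight / length). Sample:
  cycle 0 → 0: weight = 9, length = 1, mean = 9/1 ≈ 9.000
  cycle 1 → 1: weight = 1, length = 1, mean = 1/1 ≈ 1.000
  cycle 2 → 2: weight = 1, length = 1, mean = 1/1 ≈ 1.000
  cycle 0 → 1 → 0: weight = 7, length = 2, mean = 7/2 ≈ 3.500
  cycle 0 → 2 → 0: weight = 10, length = 2, mean = 10/2 ≈ 5.000
  cycle 1 → 0 → 1: weight = 7, length = 2, mean = 7/2 ≈ 3.500
Minimum mean = 1.000, attained e.g. along the cycle 1 → 1 with weight 1 and length 1. So λ(A) = 1/1 = 1.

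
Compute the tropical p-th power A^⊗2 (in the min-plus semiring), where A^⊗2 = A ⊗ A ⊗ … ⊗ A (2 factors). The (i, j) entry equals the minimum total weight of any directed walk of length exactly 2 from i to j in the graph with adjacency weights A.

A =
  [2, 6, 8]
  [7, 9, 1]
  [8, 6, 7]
A^⊗2 =
  [4, 8, 7]
  [9, 7, 8]
  [10, 13, 7]

Each entry (A^⊗2)_ij equals the minimum over all length-2 walks i = v_0 → v_1 → … → v_2 = j of Σ_t A[v_t][v_{t+1}]. For example, for (i, j) = (0, 2) we minimise over 3 possible intermediate vertex sequences; the minimum is 7, attained along the walk 0 → 1 → 2.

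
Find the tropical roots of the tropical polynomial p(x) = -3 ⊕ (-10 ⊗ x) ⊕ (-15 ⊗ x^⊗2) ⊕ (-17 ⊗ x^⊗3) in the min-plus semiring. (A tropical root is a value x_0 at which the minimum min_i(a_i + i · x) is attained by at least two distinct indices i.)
Roots: {2, 5, 7}

Each tropical root is a break point of the lower envelope of the lines y = a_i + i · x (there are 4 lines, with slopes 0, 1, ..., 3). Only the lines that attain the minimum somewhere contribute to roots; other lines are dominated. Here the surviving (envelope) indices are i = 3, i = 2, i = 1, i = 0.
Intersections between consecutive envelope lines give the roots: for adjacent envelope indices i < j the intersection is x = (a_i − a_j) / (j − i). Reading off the sorted break points: {2, 5, 7}.
Verification: at each break x_0, at least two indices attain the minimum of min_i(a_i + i · x_0).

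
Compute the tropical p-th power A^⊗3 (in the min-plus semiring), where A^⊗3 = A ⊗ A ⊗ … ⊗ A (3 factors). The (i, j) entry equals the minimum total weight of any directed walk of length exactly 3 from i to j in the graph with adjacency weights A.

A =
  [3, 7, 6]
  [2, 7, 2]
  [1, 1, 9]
A^⊗3 =
  [9, 10, 9]
  [5, 9, 5]
  [4, 4, 9]

Each entry (A^⊗3)_ij equals the minimum over all length-3 walks i = v_0 → v_1 → … → v_3 = j of Σ_t A[v_t][v_{t+1}]. For example, for (i, j) = (0, 2) we minimise over 9 possible intermediate vertex sequences; the minimum is 9, attained along the walk 0 → 2 → 1 → 2.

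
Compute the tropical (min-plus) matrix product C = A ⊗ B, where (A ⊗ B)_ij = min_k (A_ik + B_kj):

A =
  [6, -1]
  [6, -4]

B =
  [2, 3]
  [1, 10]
A ⊗ B =
  [0, 9]
  [-3, 6]

Apply the min-plus product entry-by-entry:
  C[0][0] = min over k of (A[0][0] + B[0][0] = 6 + 2 = 8, A[0][1] + B[1][0] = -1 + 1 = 0) = 0 (attained at k = 1)
  C[0][1] = min over k of (A[0][0] + B[0][1] = 6 + 3 = 9, A[0][1] + B[1][1] = -1 + 10 = 9) = 9 (attained at k = 0)
  C[1][0] = min over k of (A[1][0] + B[0][0] = 6 + 2 = 8, A[1][1] + B[1][0] = -4 + 1 = -3) = -3 (attained at k = 1)
  C[1][1] = min over k of (A[1][0] + B[0][1] = 6 + 3 = 9, A[1][1] + B[1][1] = -4 + 10 = 6) = 6 (attained at k = 1)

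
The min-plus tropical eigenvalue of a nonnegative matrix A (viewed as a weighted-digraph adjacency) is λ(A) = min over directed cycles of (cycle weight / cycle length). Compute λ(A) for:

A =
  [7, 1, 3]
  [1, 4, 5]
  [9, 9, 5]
λ(A) = 1

Enumerate directed cycles and compute their means (weight / length). Sample:
  cycle 0 → 0: weight = 7, length = 1, mean = 7/1 ≈ 7.000
  cycle 1 → 1: weight = 4, length = 1, mean = 4/1 ≈ 4.000
  cycle 2 → 2: weight = 5, length = 1, mean = 5/1 ≈ 5.000
  cycle 0 → 1 → 0: weight = 2, length = 2, mean = 2/2 ≈ 1.000
  cycle 0 → 2 → 0: weight = 12, length = 2, mean = 12/2 ≈ 6.000
  cycle 1 → 0 → 1: weight = 2, length = 2, mean = 2/2 ≈ 1.000
Minimum mean = 1.000, attained e.g. along the cycle 0 → 1 → 0 with weight 2 and length 2. So λ(A) = 2/2 = 1.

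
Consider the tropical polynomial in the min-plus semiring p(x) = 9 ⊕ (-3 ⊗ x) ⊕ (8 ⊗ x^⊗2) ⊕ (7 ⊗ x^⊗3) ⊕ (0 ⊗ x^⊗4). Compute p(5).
p(5) = 2

A tropical monomial a ⊗ x^⊗i evaluates to a + i · x. Evaluating each term at x = 5:
  Term 0 contributes 9 + 0 · 5 = 9
  Term 1 contributes -3 + 1 · 5 = 2
  Term 2 contributes 8 + 2 · 5 = 18
  Term 3 contributes 7 + 3 · 5 = 22
  Term 4 contributes 0 + 4 · 5 = 20
p(5) = ⊕ of these = min[9, 2, 18, 22, 20] = 2.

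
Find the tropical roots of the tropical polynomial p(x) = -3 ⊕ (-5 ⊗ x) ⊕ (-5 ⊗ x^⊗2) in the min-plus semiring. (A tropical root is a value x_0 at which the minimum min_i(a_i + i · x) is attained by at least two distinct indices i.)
Roots: {0, 2}

Each tropical root is a break point of the lower envelope of the lines y = a_i + i · x (there are 3 lines, with slopes 0, 1, ..., 2). Only the lines that attain the minimum somewhere contribute to roots; other lines are dominated. Here the surviving (envelope) indices are i = 2, i = 1, i = 0.
Intersections between consecutive envelope lines give the roots: for adjacent envelope indices i < j the intersection is x = (a_i − a_j) / (j − i). Reading off the sorted break points: {0, 2}.
Verification: at each break x_0, at least two indices attain the minimum of min_i(a_i + i · x_0).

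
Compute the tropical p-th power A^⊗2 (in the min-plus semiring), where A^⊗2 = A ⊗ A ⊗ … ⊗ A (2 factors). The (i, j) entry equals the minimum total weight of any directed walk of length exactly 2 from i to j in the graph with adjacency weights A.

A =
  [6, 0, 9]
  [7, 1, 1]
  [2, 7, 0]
A^⊗2 =
  [7, 1, 1]
  [3, 2, 1]
  [2, 2, 0]

Each entry (A^⊗2)_ij equals the minimum over all length-2 walks i = v_0 → v_1 → … → v_2 = j of Σ_t A[v_t][v_{t+1}]. For example, for (i, j) = (0, 2) we minimise over 3 possible intermediate vertex sequences; the minimum is 1, attained along the walk 0 → 1 → 2.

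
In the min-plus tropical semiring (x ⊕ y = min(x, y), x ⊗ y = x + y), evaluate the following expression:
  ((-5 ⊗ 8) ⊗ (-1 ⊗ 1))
((-5 ⊗ 8) ⊗ (-1 ⊗ 1)) = 3

Expand innermost to outermost. Recall ⊕ takes the minimum of its arguments and ⊗ takes their sum. Working out the expression ((-5 ⊗ 8) ⊗ (-1 ⊗ 1)) gives 3.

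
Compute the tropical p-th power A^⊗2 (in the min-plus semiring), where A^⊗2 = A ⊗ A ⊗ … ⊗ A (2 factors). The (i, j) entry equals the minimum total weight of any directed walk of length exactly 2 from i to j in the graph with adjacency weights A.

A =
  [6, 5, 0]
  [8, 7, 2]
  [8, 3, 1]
A^⊗2 =
  [8, 3, 1]
  [10, 5, 3]
  [9, 4, 2]

Each entry (A^⊗2)_ij equals the minimum over all length-2 walks i = v_0 → v_1 → … → v_2 = j of Σ_t A[v_t][v_{t+1}]. For example, for (i, j) = (0, 2) we minimise over 3 possible intermediate vertex sequences; the minimum is 1, attained along the walk 0 → 2 → 2.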